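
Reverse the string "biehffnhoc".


Input: biehffnhoc
Reading characters right to left:
  Position 9: 'c'
  Position 8: 'o'
  Position 7: 'h'
  Position 6: 'n'
  Position 5: 'f'
  Position 4: 'f'
  Position 3: 'h'
  Position 2: 'e'
  Position 1: 'i'
  Position 0: 'b'
Reversed: cohnffheib

cohnffheib


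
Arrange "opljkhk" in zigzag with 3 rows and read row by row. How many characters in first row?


Zigzag "opljkhk" into 3 rows:
Placing characters:
  'o' => row 0
  'p' => row 1
  'l' => row 2
  'j' => row 1
  'k' => row 0
  'h' => row 1
  'k' => row 2
Rows:
  Row 0: "ok"
  Row 1: "pjh"
  Row 2: "lk"
First row length: 2

2


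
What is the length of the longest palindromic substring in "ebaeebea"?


Input: "ebaeebea"
Checking substrings for palindromes:
  [4:7] "ebe" (len 3) => palindrome
  [3:5] "ee" (len 2) => palindrome
Longest palindromic substring: "ebe" with length 3

3


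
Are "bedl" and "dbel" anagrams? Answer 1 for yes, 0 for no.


Strings: "bedl", "dbel"
Sorted first:  bdel
Sorted second: bdel
Sorted forms match => anagrams

1


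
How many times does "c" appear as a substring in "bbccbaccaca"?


Searching for "c" in "bbccbaccaca"
Scanning each position:
  Position 0: "b" => no
  Position 1: "b" => no
  Position 2: "c" => MATCH
  Position 3: "c" => MATCH
  Position 4: "b" => no
  Position 5: "a" => no
  Position 6: "c" => MATCH
  Position 7: "c" => MATCH
  Position 8: "a" => no
  Position 9: "c" => MATCH
  Position 10: "a" => no
Total occurrences: 5

5


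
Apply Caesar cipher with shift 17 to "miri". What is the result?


Caesar cipher: shift "miri" by 17
  'm' (pos 12) + 17 = pos 3 = 'd'
  'i' (pos 8) + 17 = pos 25 = 'z'
  'r' (pos 17) + 17 = pos 8 = 'i'
  'i' (pos 8) + 17 = pos 25 = 'z'
Result: dziz

dziz


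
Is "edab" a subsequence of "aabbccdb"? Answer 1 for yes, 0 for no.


Check if "edab" is a subsequence of "aabbccdb"
Greedy scan:
  Position 0 ('a'): no match needed
  Position 1 ('a'): no match needed
  Position 2 ('b'): no match needed
  Position 3 ('b'): no match needed
  Position 4 ('c'): no match needed
  Position 5 ('c'): no match needed
  Position 6 ('d'): no match needed
  Position 7 ('b'): no match needed
Only matched 0/4 characters => not a subsequence

0


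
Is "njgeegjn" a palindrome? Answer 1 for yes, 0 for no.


Input: njgeegjn
Reversed: njgeegjn
  Compare pos 0 ('n') with pos 7 ('n'): match
  Compare pos 1 ('j') with pos 6 ('j'): match
  Compare pos 2 ('g') with pos 5 ('g'): match
  Compare pos 3 ('e') with pos 4 ('e'): match
Result: palindrome

1


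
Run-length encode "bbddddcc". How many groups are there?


Input: bbddddcc
Scanning for consecutive runs:
  Group 1: 'b' x 2 (positions 0-1)
  Group 2: 'd' x 4 (positions 2-5)
  Group 3: 'c' x 2 (positions 6-7)
Total groups: 3

3


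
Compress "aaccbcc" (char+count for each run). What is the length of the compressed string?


Input: aaccbcc
Runs:
  'a' x 2 => "a2"
  'c' x 2 => "c2"
  'b' x 1 => "b1"
  'c' x 2 => "c2"
Compressed: "a2c2b1c2"
Compressed length: 8

8


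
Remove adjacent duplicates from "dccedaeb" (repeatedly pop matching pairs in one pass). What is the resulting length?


Input: dccedaeb
Stack-based adjacent duplicate removal:
  Read 'd': push. Stack: d
  Read 'c': push. Stack: dc
  Read 'c': matches stack top 'c' => pop. Stack: d
  Read 'e': push. Stack: de
  Read 'd': push. Stack: ded
  Read 'a': push. Stack: deda
  Read 'e': push. Stack: dedae
  Read 'b': push. Stack: dedaeb
Final stack: "dedaeb" (length 6)

6


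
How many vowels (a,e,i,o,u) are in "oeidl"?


Input: oeidl
Checking each character:
  'o' at position 0: vowel (running total: 1)
  'e' at position 1: vowel (running total: 2)
  'i' at position 2: vowel (running total: 3)
  'd' at position 3: consonant
  'l' at position 4: consonant
Total vowels: 3

3


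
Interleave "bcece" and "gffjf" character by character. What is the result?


Interleaving "bcece" and "gffjf":
  Position 0: 'b' from first, 'g' from second => "bg"
  Position 1: 'c' from first, 'f' from second => "cf"
  Position 2: 'e' from first, 'f' from second => "ef"
  Position 3: 'c' from first, 'j' from second => "cj"
  Position 4: 'e' from first, 'f' from second => "ef"
Result: bgcfefcjef

bgcfefcjef


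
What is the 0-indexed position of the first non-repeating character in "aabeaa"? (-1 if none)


Input: aabeaa
Character frequencies:
  'a': 4
  'b': 1
  'e': 1
Scanning left to right for freq == 1:
  Position 0 ('a'): freq=4, skip
  Position 1 ('a'): freq=4, skip
  Position 2 ('b'): unique! => answer = 2

2


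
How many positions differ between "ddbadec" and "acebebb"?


Comparing "ddbadec" and "acebebb" position by position:
  Position 0: 'd' vs 'a' => DIFFER
  Position 1: 'd' vs 'c' => DIFFER
  Position 2: 'b' vs 'e' => DIFFER
  Position 3: 'a' vs 'b' => DIFFER
  Position 4: 'd' vs 'e' => DIFFER
  Position 5: 'e' vs 'b' => DIFFER
  Position 6: 'c' vs 'b' => DIFFER
Positions that differ: 7

7


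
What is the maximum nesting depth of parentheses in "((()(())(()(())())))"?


Input: "((()(())(()(())())))"
Tracking depth:
  Position 0 '(': depth becomes 1
  Position 1 '(': depth becomes 2
  Position 2 '(': depth becomes 3
  Position 3 ')': depth becomes 2
  Position 4 '(': depth becomes 3
  Position 5 '(': depth becomes 4
  Position 6 ')': depth becomes 3
  Position 7 ')': depth becomes 2
  Position 8 '(': depth becomes 3
  Position 9 '(': depth becomes 4
  Position 10 ')': depth becomes 3
  Position 11 '(': depth becomes 4
  Position 12 '(': depth becomes 5
  Position 13 ')': depth becomes 4
  Position 14 ')': depth becomes 3
  Position 15 '(': depth becomes 4
  Position 16 ')': depth becomes 3
  Position 17 ')': depth becomes 2
  Position 18 ')': depth becomes 1
  Position 19 ')': depth becomes 0
Maximum depth reached: 5

5


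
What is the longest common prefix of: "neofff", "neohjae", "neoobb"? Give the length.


Words: neofff, neohjae, neoobb
  Position 0: all 'n' => match
  Position 1: all 'e' => match
  Position 2: all 'o' => match
  Position 3: ('f', 'h', 'o') => mismatch, stop
LCP = "neo" (length 3)

3


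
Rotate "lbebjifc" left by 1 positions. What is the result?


Input: "lbebjifc", rotate left by 1
First 1 characters: "l"
Remaining characters: "bebjifc"
Concatenate remaining + first: "bebjifc" + "l" = "bebjifcl"

bebjifcl


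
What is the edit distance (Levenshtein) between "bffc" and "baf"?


Computing edit distance: "bffc" -> "baf"
DP table:
           b    a    f
      0    1    2    3
  b   1    0    1    2
  f   2    1    1    1
  f   3    2    2    1
  c   4    3    3    2
Edit distance = dp[4][3] = 2

2


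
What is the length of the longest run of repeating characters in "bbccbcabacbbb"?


Input: "bbccbcabacbbb"
Scanning for longest run:
  Position 1 ('b'): continues run of 'b', length=2
  Position 2 ('c'): new char, reset run to 1
  Position 3 ('c'): continues run of 'c', length=2
  Position 4 ('b'): new char, reset run to 1
  Position 5 ('c'): new char, reset run to 1
  Position 6 ('a'): new char, reset run to 1
  Position 7 ('b'): new char, reset run to 1
  Position 8 ('a'): new char, reset run to 1
  Position 9 ('c'): new char, reset run to 1
  Position 10 ('b'): new char, reset run to 1
  Position 11 ('b'): continues run of 'b', length=2
  Position 12 ('b'): continues run of 'b', length=3
Longest run: 'b' with length 3

3


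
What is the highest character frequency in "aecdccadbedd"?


Input: aecdccadbedd
Character counts:
  'a': 2
  'b': 1
  'c': 3
  'd': 4
  'e': 2
Maximum frequency: 4

4


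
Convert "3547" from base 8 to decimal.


Input: "3547" in base 8
Positional expansion:
  Digit '3' (value 3) x 8^3 = 1536
  Digit '5' (value 5) x 8^2 = 320
  Digit '4' (value 4) x 8^1 = 32
  Digit '7' (value 7) x 8^0 = 7
Sum = 1895

1895


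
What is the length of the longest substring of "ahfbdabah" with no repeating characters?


Input: "ahfbdabah"
Sliding window (track last position of each char):
  Position 0 ('a'): window [0,0] length 1 -- new best
  Position 1 ('h'): window [0,1] length 2 -- new best
  Position 2 ('f'): window [0,2] length 3 -- new best
  Position 3 ('b'): window [0,3] length 4 -- new best
  Position 4 ('d'): window [0,4] length 5 -- new best
  Position 5 ('a'): repeat (last at 0), move window start to 1
  Position 5 ('a'): window [1,5] length 5
  Position 6 ('b'): repeat (last at 3), move window start to 4
  Position 6 ('b'): window [4,6] length 3
  Position 7 ('a'): repeat (last at 5), move window start to 6
  Position 7 ('a'): window [6,7] length 2
  Position 8 ('h'): window [6,8] length 3
Longest substring with no repeats: "ahfbd" with length 5

5


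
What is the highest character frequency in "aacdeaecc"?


Input: aacdeaecc
Character counts:
  'a': 3
  'c': 3
  'd': 1
  'e': 2
Maximum frequency: 3

3


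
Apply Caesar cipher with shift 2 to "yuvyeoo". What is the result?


Caesar cipher: shift "yuvyeoo" by 2
  'y' (pos 24) + 2 = pos 0 = 'a'
  'u' (pos 20) + 2 = pos 22 = 'w'
  'v' (pos 21) + 2 = pos 23 = 'x'
  'y' (pos 24) + 2 = pos 0 = 'a'
  'e' (pos 4) + 2 = pos 6 = 'g'
  'o' (pos 14) + 2 = pos 16 = 'q'
  'o' (pos 14) + 2 = pos 16 = 'q'
Result: awxagqq

awxagqq


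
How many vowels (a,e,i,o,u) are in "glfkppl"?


Input: glfkppl
Checking each character:
  'g' at position 0: consonant
  'l' at position 1: consonant
  'f' at position 2: consonant
  'k' at position 3: consonant
  'p' at position 4: consonant
  'p' at position 5: consonant
  'l' at position 6: consonant
Total vowels: 0

0


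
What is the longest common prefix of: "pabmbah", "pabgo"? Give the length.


Words: pabmbah, pabgo
  Position 0: all 'p' => match
  Position 1: all 'a' => match
  Position 2: all 'b' => match
  Position 3: ('m', 'g') => mismatch, stop
LCP = "pab" (length 3)

3


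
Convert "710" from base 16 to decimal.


Input: "710" in base 16
Positional expansion:
  Digit '7' (value 7) x 16^2 = 1792
  Digit '1' (value 1) x 16^1 = 16
  Digit '0' (value 0) x 16^0 = 0
Sum = 1808

1808


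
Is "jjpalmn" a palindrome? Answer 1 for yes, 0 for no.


Input: jjpalmn
Reversed: nmlapjj
  Compare pos 0 ('j') with pos 6 ('n'): MISMATCH
  Compare pos 1 ('j') with pos 5 ('m'): MISMATCH
  Compare pos 2 ('p') with pos 4 ('l'): MISMATCH
Result: not a palindrome

0


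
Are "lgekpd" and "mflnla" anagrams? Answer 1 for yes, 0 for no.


Strings: "lgekpd", "mflnla"
Sorted first:  degklp
Sorted second: afllmn
Differ at position 0: 'd' vs 'a' => not anagrams

0


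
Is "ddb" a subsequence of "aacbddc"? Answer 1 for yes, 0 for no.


Check if "ddb" is a subsequence of "aacbddc"
Greedy scan:
  Position 0 ('a'): no match needed
  Position 1 ('a'): no match needed
  Position 2 ('c'): no match needed
  Position 3 ('b'): no match needed
  Position 4 ('d'): matches sub[0] = 'd'
  Position 5 ('d'): matches sub[1] = 'd'
  Position 6 ('c'): no match needed
Only matched 2/3 characters => not a subsequence

0


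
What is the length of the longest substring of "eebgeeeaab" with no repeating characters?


Input: "eebgeeeaab"
Sliding window (track last position of each char):
  Position 0 ('e'): window [0,0] length 1 -- new best
  Position 1 ('e'): repeat (last at 0), move window start to 1
  Position 1 ('e'): window [1,1] length 1
  Position 2 ('b'): window [1,2] length 2 -- new best
  Position 3 ('g'): window [1,3] length 3 -- new best
  Position 4 ('e'): repeat (last at 1), move window start to 2
  Position 4 ('e'): window [2,4] length 3
  Position 5 ('e'): repeat (last at 4), move window start to 5
  Position 5 ('e'): window [5,5] length 1
  Position 6 ('e'): repeat (last at 5), move window start to 6
  Position 6 ('e'): window [6,6] length 1
  Position 7 ('a'): window [6,7] length 2
  Position 8 ('a'): repeat (last at 7), move window start to 8
  Position 8 ('a'): window [8,8] length 1
  Position 9 ('b'): window [8,9] length 2
Longest substring with no repeats: "ebg" with length 3

3


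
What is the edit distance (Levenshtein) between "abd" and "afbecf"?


Computing edit distance: "abd" -> "afbecf"
DP table:
           a    f    b    e    c    f
      0    1    2    3    4    5    6
  a   1    0    1    2    3    4    5
  b   2    1    1    1    2    3    4
  d   3    2    2    2    2    3    4
Edit distance = dp[3][6] = 4

4


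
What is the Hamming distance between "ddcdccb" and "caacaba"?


Comparing "ddcdccb" and "caacaba" position by position:
  Position 0: 'd' vs 'c' => differ
  Position 1: 'd' vs 'a' => differ
  Position 2: 'c' vs 'a' => differ
  Position 3: 'd' vs 'c' => differ
  Position 4: 'c' vs 'a' => differ
  Position 5: 'c' vs 'b' => differ
  Position 6: 'b' vs 'a' => differ
Total differences (Hamming distance): 7

7


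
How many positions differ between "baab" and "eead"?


Comparing "baab" and "eead" position by position:
  Position 0: 'b' vs 'e' => DIFFER
  Position 1: 'a' vs 'e' => DIFFER
  Position 2: 'a' vs 'a' => same
  Position 3: 'b' vs 'd' => DIFFER
Positions that differ: 3

3


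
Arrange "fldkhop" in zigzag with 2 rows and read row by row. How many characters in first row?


Zigzag "fldkhop" into 2 rows:
Placing characters:
  'f' => row 0
  'l' => row 1
  'd' => row 0
  'k' => row 1
  'h' => row 0
  'o' => row 1
  'p' => row 0
Rows:
  Row 0: "fdhp"
  Row 1: "lko"
First row length: 4

4


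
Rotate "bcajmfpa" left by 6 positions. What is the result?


Input: "bcajmfpa", rotate left by 6
First 6 characters: "bcajmf"
Remaining characters: "pa"
Concatenate remaining + first: "pa" + "bcajmf" = "pabcajmf"

pabcajmf


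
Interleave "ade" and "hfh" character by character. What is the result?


Interleaving "ade" and "hfh":
  Position 0: 'a' from first, 'h' from second => "ah"
  Position 1: 'd' from first, 'f' from second => "df"
  Position 2: 'e' from first, 'h' from second => "eh"
Result: ahdfeh

ahdfeh


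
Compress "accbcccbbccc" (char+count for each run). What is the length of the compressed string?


Input: accbcccbbccc
Runs:
  'a' x 1 => "a1"
  'c' x 2 => "c2"
  'b' x 1 => "b1"
  'c' x 3 => "c3"
  'b' x 2 => "b2"
  'c' x 3 => "c3"
Compressed: "a1c2b1c3b2c3"
Compressed length: 12

12


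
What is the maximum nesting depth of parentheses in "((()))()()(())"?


Input: "((()))()()(())"
Tracking depth:
  Position 0 '(': depth becomes 1
  Position 1 '(': depth becomes 2
  Position 2 '(': depth becomes 3
  Position 3 ')': depth becomes 2
  Position 4 ')': depth becomes 1
  Position 5 ')': depth becomes 0
  Position 6 '(': depth becomes 1
  Position 7 ')': depth becomes 0
  Position 8 '(': depth becomes 1
  Position 9 ')': depth becomes 0
  Position 10 '(': depth becomes 1
  Position 11 '(': depth becomes 2
  Position 12 ')': depth becomes 1
  Position 13 ')': depth becomes 0
Maximum depth reached: 3

3


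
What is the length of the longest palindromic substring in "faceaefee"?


Input: "faceaefee"
Checking substrings for palindromes:
  [3:6] "eae" (len 3) => palindrome
  [5:8] "efe" (len 3) => palindrome
  [7:9] "ee" (len 2) => palindrome
Longest palindromic substring: "eae" with length 3

3


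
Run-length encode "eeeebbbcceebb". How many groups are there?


Input: eeeebbbcceebb
Scanning for consecutive runs:
  Group 1: 'e' x 4 (positions 0-3)
  Group 2: 'b' x 3 (positions 4-6)
  Group 3: 'c' x 2 (positions 7-8)
  Group 4: 'e' x 2 (positions 9-10)
  Group 5: 'b' x 2 (positions 11-12)
Total groups: 5

5


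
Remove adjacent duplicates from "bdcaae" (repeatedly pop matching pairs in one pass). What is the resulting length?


Input: bdcaae
Stack-based adjacent duplicate removal:
  Read 'b': push. Stack: b
  Read 'd': push. Stack: bd
  Read 'c': push. Stack: bdc
  Read 'a': push. Stack: bdca
  Read 'a': matches stack top 'a' => pop. Stack: bdc
  Read 'e': push. Stack: bdce
Final stack: "bdce" (length 4)

4


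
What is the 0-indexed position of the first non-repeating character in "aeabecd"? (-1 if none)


Input: aeabecd
Character frequencies:
  'a': 2
  'b': 1
  'c': 1
  'd': 1
  'e': 2
Scanning left to right for freq == 1:
  Position 0 ('a'): freq=2, skip
  Position 1 ('e'): freq=2, skip
  Position 2 ('a'): freq=2, skip
  Position 3 ('b'): unique! => answer = 3

3


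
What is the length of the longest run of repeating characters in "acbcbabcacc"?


Input: "acbcbabcacc"
Scanning for longest run:
  Position 1 ('c'): new char, reset run to 1
  Position 2 ('b'): new char, reset run to 1
  Position 3 ('c'): new char, reset run to 1
  Position 4 ('b'): new char, reset run to 1
  Position 5 ('a'): new char, reset run to 1
  Position 6 ('b'): new char, reset run to 1
  Position 7 ('c'): new char, reset run to 1
  Position 8 ('a'): new char, reset run to 1
  Position 9 ('c'): new char, reset run to 1
  Position 10 ('c'): continues run of 'c', length=2
Longest run: 'c' with length 2

2


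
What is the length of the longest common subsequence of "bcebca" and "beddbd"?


LCS of "bcebca" and "beddbd"
DP table:
           b    e    d    d    b    d
      0    0    0    0    0    0    0
  b   0    1    1    1    1    1    1
  c   0    1    1    1    1    1    1
  e   0    1    2    2    2    2    2
  b   0    1    2    2    2    3    3
  c   0    1    2    2    2    3    3
  a   0    1    2    2    2    3    3
LCS length = dp[6][6] = 3

3


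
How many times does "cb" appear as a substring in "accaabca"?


Searching for "cb" in "accaabca"
Scanning each position:
  Position 0: "ac" => no
  Position 1: "cc" => no
  Position 2: "ca" => no
  Position 3: "aa" => no
  Position 4: "ab" => no
  Position 5: "bc" => no
  Position 6: "ca" => no
Total occurrences: 0

0


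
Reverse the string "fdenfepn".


Input: fdenfepn
Reading characters right to left:
  Position 7: 'n'
  Position 6: 'p'
  Position 5: 'e'
  Position 4: 'f'
  Position 3: 'n'
  Position 2: 'e'
  Position 1: 'd'
  Position 0: 'f'
Reversed: npefnedf

npefnedf


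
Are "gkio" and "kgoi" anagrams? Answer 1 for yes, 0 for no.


Strings: "gkio", "kgoi"
Sorted first:  giko
Sorted second: giko
Sorted forms match => anagrams

1


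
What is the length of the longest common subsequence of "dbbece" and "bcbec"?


LCS of "dbbece" and "bcbec"
DP table:
           b    c    b    e    c
      0    0    0    0    0    0
  d   0    0    0    0    0    0
  b   0    1    1    1    1    1
  b   0    1    1    2    2    2
  e   0    1    1    2    3    3
  c   0    1    2    2    3    4
  e   0    1    2    2    3    4
LCS length = dp[6][5] = 4

4


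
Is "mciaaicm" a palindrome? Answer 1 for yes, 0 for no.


Input: mciaaicm
Reversed: mciaaicm
  Compare pos 0 ('m') with pos 7 ('m'): match
  Compare pos 1 ('c') with pos 6 ('c'): match
  Compare pos 2 ('i') with pos 5 ('i'): match
  Compare pos 3 ('a') with pos 4 ('a'): match
Result: palindrome

1


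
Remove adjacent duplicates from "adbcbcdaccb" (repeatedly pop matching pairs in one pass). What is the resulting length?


Input: adbcbcdaccb
Stack-based adjacent duplicate removal:
  Read 'a': push. Stack: a
  Read 'd': push. Stack: ad
  Read 'b': push. Stack: adb
  Read 'c': push. Stack: adbc
  Read 'b': push. Stack: adbcb
  Read 'c': push. Stack: adbcbc
  Read 'd': push. Stack: adbcbcd
  Read 'a': push. Stack: adbcbcda
  Read 'c': push. Stack: adbcbcdac
  Read 'c': matches stack top 'c' => pop. Stack: adbcbcda
  Read 'b': push. Stack: adbcbcdab
Final stack: "adbcbcdab" (length 9)

9


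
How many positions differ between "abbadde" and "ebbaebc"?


Comparing "abbadde" and "ebbaebc" position by position:
  Position 0: 'a' vs 'e' => DIFFER
  Position 1: 'b' vs 'b' => same
  Position 2: 'b' vs 'b' => same
  Position 3: 'a' vs 'a' => same
  Position 4: 'd' vs 'e' => DIFFER
  Position 5: 'd' vs 'b' => DIFFER
  Position 6: 'e' vs 'c' => DIFFER
Positions that differ: 4

4


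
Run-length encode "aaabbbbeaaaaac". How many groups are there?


Input: aaabbbbeaaaaac
Scanning for consecutive runs:
  Group 1: 'a' x 3 (positions 0-2)
  Group 2: 'b' x 4 (positions 3-6)
  Group 3: 'e' x 1 (positions 7-7)
  Group 4: 'a' x 5 (positions 8-12)
  Group 5: 'c' x 1 (positions 13-13)
Total groups: 5

5


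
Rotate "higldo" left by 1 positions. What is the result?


Input: "higldo", rotate left by 1
First 1 characters: "h"
Remaining characters: "igldo"
Concatenate remaining + first: "igldo" + "h" = "igldoh"

igldoh


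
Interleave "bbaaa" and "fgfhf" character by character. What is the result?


Interleaving "bbaaa" and "fgfhf":
  Position 0: 'b' from first, 'f' from second => "bf"
  Position 1: 'b' from first, 'g' from second => "bg"
  Position 2: 'a' from first, 'f' from second => "af"
  Position 3: 'a' from first, 'h' from second => "ah"
  Position 4: 'a' from first, 'f' from second => "af"
Result: bfbgafahaf

bfbgafahaf


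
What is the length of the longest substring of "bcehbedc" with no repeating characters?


Input: "bcehbedc"
Sliding window (track last position of each char):
  Position 0 ('b'): window [0,0] length 1 -- new best
  Position 1 ('c'): window [0,1] length 2 -- new best
  Position 2 ('e'): window [0,2] length 3 -- new best
  Position 3 ('h'): window [0,3] length 4 -- new best
  Position 4 ('b'): repeat (last at 0), move window start to 1
  Position 4 ('b'): window [1,4] length 4
  Position 5 ('e'): repeat (last at 2), move window start to 3
  Position 5 ('e'): window [3,5] length 3
  Position 6 ('d'): window [3,6] length 4
  Position 7 ('c'): window [3,7] length 5 -- new best
Longest substring with no repeats: "hbedc" with length 5

5


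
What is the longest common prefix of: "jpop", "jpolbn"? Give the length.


Words: jpop, jpolbn
  Position 0: all 'j' => match
  Position 1: all 'p' => match
  Position 2: all 'o' => match
  Position 3: ('p', 'l') => mismatch, stop
LCP = "jpo" (length 3)

3


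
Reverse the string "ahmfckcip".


Input: ahmfckcip
Reading characters right to left:
  Position 8: 'p'
  Position 7: 'i'
  Position 6: 'c'
  Position 5: 'k'
  Position 4: 'c'
  Position 3: 'f'
  Position 2: 'm'
  Position 1: 'h'
  Position 0: 'a'
Reversed: pickcfmha

pickcfmha


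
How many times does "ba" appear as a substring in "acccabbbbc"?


Searching for "ba" in "acccabbbbc"
Scanning each position:
  Position 0: "ac" => no
  Position 1: "cc" => no
  Position 2: "cc" => no
  Position 3: "ca" => no
  Position 4: "ab" => no
  Position 5: "bb" => no
  Position 6: "bb" => no
  Position 7: "bb" => no
  Position 8: "bc" => no
Total occurrences: 0

0


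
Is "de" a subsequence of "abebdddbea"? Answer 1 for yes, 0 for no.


Check if "de" is a subsequence of "abebdddbea"
Greedy scan:
  Position 0 ('a'): no match needed
  Position 1 ('b'): no match needed
  Position 2 ('e'): no match needed
  Position 3 ('b'): no match needed
  Position 4 ('d'): matches sub[0] = 'd'
  Position 5 ('d'): no match needed
  Position 6 ('d'): no match needed
  Position 7 ('b'): no match needed
  Position 8 ('e'): matches sub[1] = 'e'
  Position 9 ('a'): no match needed
All 2 characters matched => is a subsequence

1


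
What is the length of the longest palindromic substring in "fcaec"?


Input: "fcaec"
Checking substrings for palindromes:
  No multi-char palindromic substrings found
Longest palindromic substring: "f" with length 1

1


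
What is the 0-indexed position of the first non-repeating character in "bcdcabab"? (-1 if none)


Input: bcdcabab
Character frequencies:
  'a': 2
  'b': 3
  'c': 2
  'd': 1
Scanning left to right for freq == 1:
  Position 0 ('b'): freq=3, skip
  Position 1 ('c'): freq=2, skip
  Position 2 ('d'): unique! => answer = 2

2


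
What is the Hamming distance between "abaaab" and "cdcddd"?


Comparing "abaaab" and "cdcddd" position by position:
  Position 0: 'a' vs 'c' => differ
  Position 1: 'b' vs 'd' => differ
  Position 2: 'a' vs 'c' => differ
  Position 3: 'a' vs 'd' => differ
  Position 4: 'a' vs 'd' => differ
  Position 5: 'b' vs 'd' => differ
Total differences (Hamming distance): 6

6


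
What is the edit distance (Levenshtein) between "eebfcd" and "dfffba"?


Computing edit distance: "eebfcd" -> "dfffba"
DP table:
           d    f    f    f    b    a
      0    1    2    3    4    5    6
  e   1    1    2    3    4    5    6
  e   2    2    2    3    4    5    6
  b   3    3    3    3    4    4    5
  f   4    4    3    3    3    4    5
  c   5    5    4    4    4    4    5
  d   6    5    5    5    5    5    5
Edit distance = dp[6][6] = 5

5


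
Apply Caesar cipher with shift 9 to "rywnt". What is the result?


Caesar cipher: shift "rywnt" by 9
  'r' (pos 17) + 9 = pos 0 = 'a'
  'y' (pos 24) + 9 = pos 7 = 'h'
  'w' (pos 22) + 9 = pos 5 = 'f'
  'n' (pos 13) + 9 = pos 22 = 'w'
  't' (pos 19) + 9 = pos 2 = 'c'
Result: ahfwc

ahfwc


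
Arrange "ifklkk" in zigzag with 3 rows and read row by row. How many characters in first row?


Zigzag "ifklkk" into 3 rows:
Placing characters:
  'i' => row 0
  'f' => row 1
  'k' => row 2
  'l' => row 1
  'k' => row 0
  'k' => row 1
Rows:
  Row 0: "ik"
  Row 1: "flk"
  Row 2: "k"
First row length: 2

2


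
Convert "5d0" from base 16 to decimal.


Input: "5d0" in base 16
Positional expansion:
  Digit '5' (value 5) x 16^2 = 1280
  Digit 'd' (value 13) x 16^1 = 208
  Digit '0' (value 0) x 16^0 = 0
Sum = 1488

1488


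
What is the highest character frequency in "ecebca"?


Input: ecebca
Character counts:
  'a': 1
  'b': 1
  'c': 2
  'e': 2
Maximum frequency: 2

2


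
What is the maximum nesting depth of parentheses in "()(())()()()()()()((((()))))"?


Input: "()(())()()()()()()((((()))))"
Tracking depth:
  Position 0 '(': depth becomes 1
  Position 1 ')': depth becomes 0
  Position 2 '(': depth becomes 1
  Position 3 '(': depth becomes 2
  Position 4 ')': depth becomes 1
  Position 5 ')': depth becomes 0
  Position 6 '(': depth becomes 1
  Position 7 ')': depth becomes 0
  Position 8 '(': depth becomes 1
  Position 9 ')': depth becomes 0
  Position 10 '(': depth becomes 1
  Position 11 ')': depth becomes 0
  Position 12 '(': depth becomes 1
  Position 13 ')': depth becomes 0
  Position 14 '(': depth becomes 1
  Position 15 ')': depth becomes 0
  Position 16 '(': depth becomes 1
  Position 17 ')': depth becomes 0
  Position 18 '(': depth becomes 1
  Position 19 '(': depth becomes 2
  Position 20 '(': depth becomes 3
  Position 21 '(': depth becomes 4
  Position 22 '(': depth becomes 5
  Position 23 ')': depth becomes 4
  Position 24 ')': depth becomes 3
  Position 25 ')': depth becomes 2
  Position 26 ')': depth becomes 1
  Position 27 ')': depth becomes 0
Maximum depth reached: 5

5


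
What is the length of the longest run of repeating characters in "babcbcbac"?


Input: "babcbcbac"
Scanning for longest run:
  Position 1 ('a'): new char, reset run to 1
  Position 2 ('b'): new char, reset run to 1
  Position 3 ('c'): new char, reset run to 1
  Position 4 ('b'): new char, reset run to 1
  Position 5 ('c'): new char, reset run to 1
  Position 6 ('b'): new char, reset run to 1
  Position 7 ('a'): new char, reset run to 1
  Position 8 ('c'): new char, reset run to 1
Longest run: 'b' with length 1

1


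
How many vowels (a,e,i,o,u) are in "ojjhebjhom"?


Input: ojjhebjhom
Checking each character:
  'o' at position 0: vowel (running total: 1)
  'j' at position 1: consonant
  'j' at position 2: consonant
  'h' at position 3: consonant
  'e' at position 4: vowel (running total: 2)
  'b' at position 5: consonant
  'j' at position 6: consonant
  'h' at position 7: consonant
  'o' at position 8: vowel (running total: 3)
  'm' at position 9: consonant
Total vowels: 3

3


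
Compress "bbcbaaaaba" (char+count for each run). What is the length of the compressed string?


Input: bbcbaaaaba
Runs:
  'b' x 2 => "b2"
  'c' x 1 => "c1"
  'b' x 1 => "b1"
  'a' x 4 => "a4"
  'b' x 1 => "b1"
  'a' x 1 => "a1"
Compressed: "b2c1b1a4b1a1"
Compressed length: 12

12


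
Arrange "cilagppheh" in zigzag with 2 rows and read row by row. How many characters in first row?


Zigzag "cilagppheh" into 2 rows:
Placing characters:
  'c' => row 0
  'i' => row 1
  'l' => row 0
  'a' => row 1
  'g' => row 0
  'p' => row 1
  'p' => row 0
  'h' => row 1
  'e' => row 0
  'h' => row 1
Rows:
  Row 0: "clgpe"
  Row 1: "iaphh"
First row length: 5

5


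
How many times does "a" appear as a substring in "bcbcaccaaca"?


Searching for "a" in "bcbcaccaaca"
Scanning each position:
  Position 0: "b" => no
  Position 1: "c" => no
  Position 2: "b" => no
  Position 3: "c" => no
  Position 4: "a" => MATCH
  Position 5: "c" => no
  Position 6: "c" => no
  Position 7: "a" => MATCH
  Position 8: "a" => MATCH
  Position 9: "c" => no
  Position 10: "a" => MATCH
Total occurrences: 4

4


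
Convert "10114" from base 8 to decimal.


Input: "10114" in base 8
Positional expansion:
  Digit '1' (value 1) x 8^4 = 4096
  Digit '0' (value 0) x 8^3 = 0
  Digit '1' (value 1) x 8^2 = 64
  Digit '1' (value 1) x 8^1 = 8
  Digit '4' (value 4) x 8^0 = 4
Sum = 4172

4172


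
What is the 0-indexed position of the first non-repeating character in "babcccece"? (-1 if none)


Input: babcccece
Character frequencies:
  'a': 1
  'b': 2
  'c': 4
  'e': 2
Scanning left to right for freq == 1:
  Position 0 ('b'): freq=2, skip
  Position 1 ('a'): unique! => answer = 1

1


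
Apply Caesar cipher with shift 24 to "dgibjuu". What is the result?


Caesar cipher: shift "dgibjuu" by 24
  'd' (pos 3) + 24 = pos 1 = 'b'
  'g' (pos 6) + 24 = pos 4 = 'e'
  'i' (pos 8) + 24 = pos 6 = 'g'
  'b' (pos 1) + 24 = pos 25 = 'z'
  'j' (pos 9) + 24 = pos 7 = 'h'
  'u' (pos 20) + 24 = pos 18 = 's'
  'u' (pos 20) + 24 = pos 18 = 's'
Result: begzhss

begzhss


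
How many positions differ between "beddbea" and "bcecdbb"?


Comparing "beddbea" and "bcecdbb" position by position:
  Position 0: 'b' vs 'b' => same
  Position 1: 'e' vs 'c' => DIFFER
  Position 2: 'd' vs 'e' => DIFFER
  Position 3: 'd' vs 'c' => DIFFER
  Position 4: 'b' vs 'd' => DIFFER
  Position 5: 'e' vs 'b' => DIFFER
  Position 6: 'a' vs 'b' => DIFFER
Positions that differ: 6

6


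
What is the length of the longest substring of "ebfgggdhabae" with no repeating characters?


Input: "ebfgggdhabae"
Sliding window (track last position of each char):
  Position 0 ('e'): window [0,0] length 1 -- new best
  Position 1 ('b'): window [0,1] length 2 -- new best
  Position 2 ('f'): window [0,2] length 3 -- new best
  Position 3 ('g'): window [0,3] length 4 -- new best
  Position 4 ('g'): repeat (last at 3), move window start to 4
  Position 4 ('g'): window [4,4] length 1
  Position 5 ('g'): repeat (last at 4), move window start to 5
  Position 5 ('g'): window [5,5] length 1
  Position 6 ('d'): window [5,6] length 2
  Position 7 ('h'): window [5,7] length 3
  Position 8 ('a'): window [5,8] length 4
  Position 9 ('b'): window [5,9] length 5 -- new best
  Position 10 ('a'): repeat (last at 8), move window start to 9
  Position 10 ('a'): window [9,10] length 2
  Position 11 ('e'): window [9,11] length 3
Longest substring with no repeats: "gdhab" with length 5

5


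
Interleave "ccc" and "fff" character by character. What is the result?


Interleaving "ccc" and "fff":
  Position 0: 'c' from first, 'f' from second => "cf"
  Position 1: 'c' from first, 'f' from second => "cf"
  Position 2: 'c' from first, 'f' from second => "cf"
Result: cfcfcf

cfcfcf


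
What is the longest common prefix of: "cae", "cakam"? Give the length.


Words: cae, cakam
  Position 0: all 'c' => match
  Position 1: all 'a' => match
  Position 2: ('e', 'k') => mismatch, stop
LCP = "ca" (length 2)

2


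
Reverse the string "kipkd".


Input: kipkd
Reading characters right to left:
  Position 4: 'd'
  Position 3: 'k'
  Position 2: 'p'
  Position 1: 'i'
  Position 0: 'k'
Reversed: dkpik

dkpik


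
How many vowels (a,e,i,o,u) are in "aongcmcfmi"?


Input: aongcmcfmi
Checking each character:
  'a' at position 0: vowel (running total: 1)
  'o' at position 1: vowel (running total: 2)
  'n' at position 2: consonant
  'g' at position 3: consonant
  'c' at position 4: consonant
  'm' at position 5: consonant
  'c' at position 6: consonant
  'f' at position 7: consonant
  'm' at position 8: consonant
  'i' at position 9: vowel (running total: 3)
Total vowels: 3

3


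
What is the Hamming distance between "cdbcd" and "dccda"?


Comparing "cdbcd" and "dccda" position by position:
  Position 0: 'c' vs 'd' => differ
  Position 1: 'd' vs 'c' => differ
  Position 2: 'b' vs 'c' => differ
  Position 3: 'c' vs 'd' => differ
  Position 4: 'd' vs 'a' => differ
Total differences (Hamming distance): 5

5


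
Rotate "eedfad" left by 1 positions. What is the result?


Input: "eedfad", rotate left by 1
First 1 characters: "e"
Remaining characters: "edfad"
Concatenate remaining + first: "edfad" + "e" = "edfade"

edfade


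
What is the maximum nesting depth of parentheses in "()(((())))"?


Input: "()(((())))"
Tracking depth:
  Position 0 '(': depth becomes 1
  Position 1 ')': depth becomes 0
  Position 2 '(': depth becomes 1
  Position 3 '(': depth becomes 2
  Position 4 '(': depth becomes 3
  Position 5 '(': depth becomes 4
  Position 6 ')': depth becomes 3
  Position 7 ')': depth becomes 2
  Position 8 ')': depth becomes 1
  Position 9 ')': depth becomes 0
Maximum depth reached: 4

4


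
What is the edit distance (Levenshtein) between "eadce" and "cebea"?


Computing edit distance: "eadce" -> "cebea"
DP table:
           c    e    b    e    a
      0    1    2    3    4    5
  e   1    1    1    2    3    4
  a   2    2    2    2    3    3
  d   3    3    3    3    3    4
  c   4    3    4    4    4    4
  e   5    4    3    4    4    5
Edit distance = dp[5][5] = 5

5


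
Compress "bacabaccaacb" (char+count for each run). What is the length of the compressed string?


Input: bacabaccaacb
Runs:
  'b' x 1 => "b1"
  'a' x 1 => "a1"
  'c' x 1 => "c1"
  'a' x 1 => "a1"
  'b' x 1 => "b1"
  'a' x 1 => "a1"
  'c' x 2 => "c2"
  'a' x 2 => "a2"
  'c' x 1 => "c1"
  'b' x 1 => "b1"
Compressed: "b1a1c1a1b1a1c2a2c1b1"
Compressed length: 20

20


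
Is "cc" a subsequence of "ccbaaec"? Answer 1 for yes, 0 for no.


Check if "cc" is a subsequence of "ccbaaec"
Greedy scan:
  Position 0 ('c'): matches sub[0] = 'c'
  Position 1 ('c'): matches sub[1] = 'c'
  Position 2 ('b'): no match needed
  Position 3 ('a'): no match needed
  Position 4 ('a'): no match needed
  Position 5 ('e'): no match needed
  Position 6 ('c'): no match needed
All 2 characters matched => is a subsequence

1


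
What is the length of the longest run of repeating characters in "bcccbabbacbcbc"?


Input: "bcccbabbacbcbc"
Scanning for longest run:
  Position 1 ('c'): new char, reset run to 1
  Position 2 ('c'): continues run of 'c', length=2
  Position 3 ('c'): continues run of 'c', length=3
  Position 4 ('b'): new char, reset run to 1
  Position 5 ('a'): new char, reset run to 1
  Position 6 ('b'): new char, reset run to 1
  Position 7 ('b'): continues run of 'b', length=2
  Position 8 ('a'): new char, reset run to 1
  Position 9 ('c'): new char, reset run to 1
  Position 10 ('b'): new char, reset run to 1
  Position 11 ('c'): new char, reset run to 1
  Position 12 ('b'): new char, reset run to 1
  Position 13 ('c'): new char, reset run to 1
Longest run: 'c' with length 3

3


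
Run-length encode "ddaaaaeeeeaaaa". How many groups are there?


Input: ddaaaaeeeeaaaa
Scanning for consecutive runs:
  Group 1: 'd' x 2 (positions 0-1)
  Group 2: 'a' x 4 (positions 2-5)
  Group 3: 'e' x 4 (positions 6-9)
  Group 4: 'a' x 4 (positions 10-13)
Total groups: 4

4


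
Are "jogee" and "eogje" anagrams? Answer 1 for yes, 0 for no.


Strings: "jogee", "eogje"
Sorted first:  eegjo
Sorted second: eegjo
Sorted forms match => anagrams

1


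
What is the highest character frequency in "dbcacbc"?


Input: dbcacbc
Character counts:
  'a': 1
  'b': 2
  'c': 3
  'd': 1
Maximum frequency: 3

3


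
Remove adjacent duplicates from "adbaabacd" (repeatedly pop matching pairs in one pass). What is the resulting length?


Input: adbaabacd
Stack-based adjacent duplicate removal:
  Read 'a': push. Stack: a
  Read 'd': push. Stack: ad
  Read 'b': push. Stack: adb
  Read 'a': push. Stack: adba
  Read 'a': matches stack top 'a' => pop. Stack: adb
  Read 'b': matches stack top 'b' => pop. Stack: ad
  Read 'a': push. Stack: ada
  Read 'c': push. Stack: adac
  Read 'd': push. Stack: adacd
Final stack: "adacd" (length 5)

5


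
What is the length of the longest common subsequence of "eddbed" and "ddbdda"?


LCS of "eddbed" and "ddbdda"
DP table:
           d    d    b    d    d    a
      0    0    0    0    0    0    0
  e   0    0    0    0    0    0    0
  d   0    1    1    1    1    1    1
  d   0    1    2    2    2    2    2
  b   0    1    2    3    3    3    3
  e   0    1    2    3    3    3    3
  d   0    1    2    3    4    4    4
LCS length = dp[6][6] = 4

4


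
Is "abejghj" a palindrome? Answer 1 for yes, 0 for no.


Input: abejghj
Reversed: jhgjeba
  Compare pos 0 ('a') with pos 6 ('j'): MISMATCH
  Compare pos 1 ('b') with pos 5 ('h'): MISMATCH
  Compare pos 2 ('e') with pos 4 ('g'): MISMATCH
Result: not a palindrome

0


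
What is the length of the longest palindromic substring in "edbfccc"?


Input: "edbfccc"
Checking substrings for palindromes:
  [4:7] "ccc" (len 3) => palindrome
  [4:6] "cc" (len 2) => palindrome
  [5:7] "cc" (len 2) => palindrome
Longest palindromic substring: "ccc" with length 3

3


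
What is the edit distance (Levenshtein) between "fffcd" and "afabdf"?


Computing edit distance: "fffcd" -> "afabdf"
DP table:
           a    f    a    b    d    f
      0    1    2    3    4    5    6
  f   1    1    1    2    3    4    5
  f   2    2    1    2    3    4    4
  f   3    3    2    2    3    4    4
  c   4    4    3    3    3    4    5
  d   5    5    4    4    4    3    4
Edit distance = dp[5][6] = 4

4


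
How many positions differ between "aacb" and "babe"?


Comparing "aacb" and "babe" position by position:
  Position 0: 'a' vs 'b' => DIFFER
  Position 1: 'a' vs 'a' => same
  Position 2: 'c' vs 'b' => DIFFER
  Position 3: 'b' vs 'e' => DIFFER
Positions that differ: 3

3


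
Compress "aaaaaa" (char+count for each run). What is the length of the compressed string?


Input: aaaaaa
Runs:
  'a' x 6 => "a6"
Compressed: "a6"
Compressed length: 2

2


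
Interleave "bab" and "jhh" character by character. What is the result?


Interleaving "bab" and "jhh":
  Position 0: 'b' from first, 'j' from second => "bj"
  Position 1: 'a' from first, 'h' from second => "ah"
  Position 2: 'b' from first, 'h' from second => "bh"
Result: bjahbh

bjahbh


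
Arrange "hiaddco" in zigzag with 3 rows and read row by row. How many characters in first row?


Zigzag "hiaddco" into 3 rows:
Placing characters:
  'h' => row 0
  'i' => row 1
  'a' => row 2
  'd' => row 1
  'd' => row 0
  'c' => row 1
  'o' => row 2
Rows:
  Row 0: "hd"
  Row 1: "idc"
  Row 2: "ao"
First row length: 2

2


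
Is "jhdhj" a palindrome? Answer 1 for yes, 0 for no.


Input: jhdhj
Reversed: jhdhj
  Compare pos 0 ('j') with pos 4 ('j'): match
  Compare pos 1 ('h') with pos 3 ('h'): match
Result: palindrome

1


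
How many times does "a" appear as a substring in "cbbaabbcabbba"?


Searching for "a" in "cbbaabbcabbba"
Scanning each position:
  Position 0: "c" => no
  Position 1: "b" => no
  Position 2: "b" => no
  Position 3: "a" => MATCH
  Position 4: "a" => MATCH
  Position 5: "b" => no
  Position 6: "b" => no
  Position 7: "c" => no
  Position 8: "a" => MATCH
  Position 9: "b" => no
  Position 10: "b" => no
  Position 11: "b" => no
  Position 12: "a" => MATCH
Total occurrences: 4

4


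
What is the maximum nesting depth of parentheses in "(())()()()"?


Input: "(())()()()"
Tracking depth:
  Position 0 '(': depth becomes 1
  Position 1 '(': depth becomes 2
  Position 2 ')': depth becomes 1
  Position 3 ')': depth becomes 0
  Position 4 '(': depth becomes 1
  Position 5 ')': depth becomes 0
  Position 6 '(': depth becomes 1
  Position 7 ')': depth becomes 0
  Position 8 '(': depth becomes 1
  Position 9 ')': depth becomes 0
Maximum depth reached: 2

2
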